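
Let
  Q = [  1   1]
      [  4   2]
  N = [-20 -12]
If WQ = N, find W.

Q is on the right of W, so right-multiply by Q⁻¹: W = NQ⁻¹.
Q has determinant -2; Q⁻¹ = [[-1, 1/2], [2, -1/2]].
W = NQ⁻¹ = [[-20, -12]] · [[-1, 1/2], [2, -1/2]] = [[-4, -4]].

W = [[-4, -4]]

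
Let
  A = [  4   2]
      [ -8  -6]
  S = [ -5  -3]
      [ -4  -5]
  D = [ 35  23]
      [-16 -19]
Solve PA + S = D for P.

P = [[4, -3], [5, 4]]

PA = D − S = [[40, 26], [-12, -14]].
Right-multiplying both sides by A⁻¹ gives P = (D − S)A⁻¹.
det A = -8; the adjugate gives A⁻¹ = [[3/4, 1/4], [-1, -1/2]].
P = (D − S)A⁻¹ = [[4, -3], [5, 4]].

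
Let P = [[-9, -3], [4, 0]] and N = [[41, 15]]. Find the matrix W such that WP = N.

W = [[-5, -1]]

Since P sits to the right of W, W = NP⁻¹.
det P = 12, so P⁻¹ = [[0, 1/4], [-1/3, -3/4]].
W = NP⁻¹ = [[41, 15]] · [[0, 1/4], [-1/3, -3/4]] = [[-5, -1]].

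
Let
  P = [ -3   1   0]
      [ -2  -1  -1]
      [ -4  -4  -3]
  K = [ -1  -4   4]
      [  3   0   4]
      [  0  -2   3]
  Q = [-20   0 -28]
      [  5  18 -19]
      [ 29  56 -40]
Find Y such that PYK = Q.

Y = [[0, 2, 1], [2, 0, -1], [0, -5, 4]]

Left-multiply by P⁻¹ and right-multiply by K⁻¹: Y = P⁻¹QK⁻¹.
P has determinant 1; P⁻¹ = [[-1, 3, -1], [-2, 9, -3], [4, -16, 5]].
det K = 4; the adjugate gives K⁻¹ = [[2, 1, -4], [-9/4, -3/4, 4], [-3/2, -1/2, 3]].
P⁻¹Q = [[6, -2, 11], [-2, -6, 5], [-15, -8, -8]].
Y = (P⁻¹Q)K⁻¹ = [[0, 2, 1], [2, 0, -1], [0, -5, 4]].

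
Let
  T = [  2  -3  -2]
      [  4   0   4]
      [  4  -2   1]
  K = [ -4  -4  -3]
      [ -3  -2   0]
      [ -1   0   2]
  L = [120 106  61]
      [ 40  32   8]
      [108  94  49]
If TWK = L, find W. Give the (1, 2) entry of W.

Isolating W: multiply by T⁻¹ from the left and K⁻¹ from the right, so W = T⁻¹LK⁻¹.
det T = -4; the adjugate gives T⁻¹ = [[-2, -7/4, 3], [-3, -5/2, 4], [2, 2, -3]].
K has determinant -2; K⁻¹ = [[2, -4, 3], [-3, 11/2, -9/2], [1, -2, 2]].
T⁻¹L = [[14, 14, 11], [-28, -22, -7], [-4, -6, -9]].
W = (T⁻¹L)K⁻¹ = [[-3, -1, 1], [3, 5, 1], [1, 1, -3]].

-1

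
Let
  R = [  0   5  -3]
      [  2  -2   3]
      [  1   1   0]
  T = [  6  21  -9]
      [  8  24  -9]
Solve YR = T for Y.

Since R sits to the right of Y, Y = TR⁻¹.
R has determinant 3; R⁻¹ = [[-1, -1, 3], [1, 1, -2], [4/3, 5/3, -10/3]].
Y = TR⁻¹ = [[6, 21, -9], [8, 24, -9]] · [[-1, -1, 3], [1, 1, -2], [4/3, 5/3, -10/3]] = [[3, 0, 6], [4, 1, 6]].

Y = [[3, 0, 6], [4, 1, 6]]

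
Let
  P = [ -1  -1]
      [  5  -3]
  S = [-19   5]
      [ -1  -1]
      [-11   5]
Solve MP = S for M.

Since P sits to the right of M, M = SP⁻¹.
P has determinant 8; P⁻¹ = [[-3/8, 1/8], [-5/8, -1/8]].
M = SP⁻¹ = [[-19, 5], [-1, -1], [-11, 5]] · [[-3/8, 1/8], [-5/8, -1/8]] = [[4, -3], [1, 0], [1, -2]].

M = [[4, -3], [1, 0], [1, -2]]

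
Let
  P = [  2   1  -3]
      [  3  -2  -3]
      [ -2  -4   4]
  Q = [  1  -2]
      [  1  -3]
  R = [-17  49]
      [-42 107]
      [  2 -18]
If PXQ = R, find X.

Isolating X: multiply by P⁻¹ from the left and Q⁻¹ from the right, so X = P⁻¹RQ⁻¹.
det P = 2, so P⁻¹ = [[-10, 4, -9/2], [-3, 1, -3/2], [-8, 3, -7/2]].
Q has determinant -1; Q⁻¹ = [[3, -2], [1, -1]].
P⁻¹R = [[-7, 19], [6, -13], [3, -8]].
X = (P⁻¹R)Q⁻¹ = [[-2, -5], [5, 1], [1, 2]].

X = [[-2, -5], [5, 1], [1, 2]]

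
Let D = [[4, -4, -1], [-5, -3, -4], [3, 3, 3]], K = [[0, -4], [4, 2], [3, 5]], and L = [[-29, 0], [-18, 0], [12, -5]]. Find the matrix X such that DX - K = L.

X = [[-3, 1], [3, 3], [5, -4]]

DX = L + K = [[-29, -4], [-14, 2], [15, 0]].
D is on the left of X, so left-multiply by D⁻¹: X = D⁻¹(L + K).
det D = 6; the adjugate gives D⁻¹ = [[1/2, 3/2, 13/6], [1/2, 5/2, 7/2], [-1, -4, -16/3]].
X = D⁻¹(L + K) = [[-3, 1], [3, 3], [5, -4]].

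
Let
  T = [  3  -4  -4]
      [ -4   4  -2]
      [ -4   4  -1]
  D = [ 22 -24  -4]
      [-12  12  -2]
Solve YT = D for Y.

Y = [[2, 0, -4], [0, -1, 4]]

Right-multiplying both sides by T⁻¹ gives Y = DT⁻¹.
T has determinant -4; T⁻¹ = [[-1, 5, -6], [-1, 19/4, -11/2], [0, -1, 1]].
Y = DT⁻¹ = [[22, -24, -4], [-12, 12, -2]] · [[-1, 5, -6], [-1, 19/4, -11/2], [0, -1, 1]] = [[2, 0, -4], [0, -1, 4]].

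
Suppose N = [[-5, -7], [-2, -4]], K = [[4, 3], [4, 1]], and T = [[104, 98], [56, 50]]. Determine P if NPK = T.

Left-multiply by N⁻¹ and right-multiply by K⁻¹: P = N⁻¹TK⁻¹.
det N = 6, so N⁻¹ = [[-2/3, 7/6], [1/3, -5/6]].
det K = -8; the adjugate gives K⁻¹ = [[-1/8, 3/8], [1/2, -1/2]].
N⁻¹T = [[-4, -7], [-12, -9]].
P = (N⁻¹T)K⁻¹ = [[-3, 2], [-3, 0]].

P = [[-3, 2], [-3, 0]]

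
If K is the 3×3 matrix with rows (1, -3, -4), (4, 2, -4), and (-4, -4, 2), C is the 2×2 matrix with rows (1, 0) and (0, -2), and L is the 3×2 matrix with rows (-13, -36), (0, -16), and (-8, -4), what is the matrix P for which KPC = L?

P = K⁻¹LC⁻¹ (apply K⁻¹ on the left and C⁻¹ on the right).
det K = -4, so K⁻¹ = [[3, -11/2, -5], [-2, 7/2, 3], [2, -4, -7/2]].
C has determinant -2; C⁻¹ = [[1, 0], [0, -1/2]].
K⁻¹L = [[1, 0], [2, 4], [2, 6]].
P = (K⁻¹L)C⁻¹ = [[1, 0], [2, -2], [2, -3]].

P = [[1, 0], [2, -2], [2, -3]]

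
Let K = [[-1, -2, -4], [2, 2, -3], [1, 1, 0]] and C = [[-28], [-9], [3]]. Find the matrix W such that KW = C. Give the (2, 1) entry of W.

5

K is on the left of W, so left-multiply by K⁻¹: W = K⁻¹C.
det K = 3; the adjugate gives K⁻¹ = [[1, -4/3, 14/3], [-1, 4/3, -11/3], [0, -1/3, 2/3]].
W = K⁻¹C = [[1, -4/3, 14/3], [-1, 4/3, -11/3], [0, -1/3, 2/3]] · [[-28], [-9], [3]] = [[-2], [5], [5]].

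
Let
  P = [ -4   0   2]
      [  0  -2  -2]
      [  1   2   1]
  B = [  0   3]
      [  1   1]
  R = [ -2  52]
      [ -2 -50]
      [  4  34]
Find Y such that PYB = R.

Y = [[-3, -1], [5, 4], [3, -3]]

Left-multiply by P⁻¹ and right-multiply by B⁻¹: Y = P⁻¹RB⁻¹.
P has determinant -4; P⁻¹ = [[-1/2, -1, -1], [1/2, 3/2, 2], [-1/2, -2, -2]].
B has determinant -3; B⁻¹ = [[-1/3, 1], [1/3, 0]].
P⁻¹R = [[-1, -10], [4, 19], [-3, 6]].
Y = (P⁻¹R)B⁻¹ = [[-3, -1], [5, 4], [3, -3]].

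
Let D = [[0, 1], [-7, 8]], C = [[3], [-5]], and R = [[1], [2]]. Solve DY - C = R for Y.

Y = [[5], [4]]

DY = R + C = [[4], [-3]].
Left-multiplying both sides by D⁻¹ gives Y = D⁻¹(R + C).
det D = 7, so D⁻¹ = [[8/7, -1/7], [1, 0]].
Y = D⁻¹(R + C) = [[5], [4]].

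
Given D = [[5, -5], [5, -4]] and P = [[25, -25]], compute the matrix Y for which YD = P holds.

Y = [[5, 0]]

Since D sits to the right of Y, Y = PD⁻¹.
det D = 5, so D⁻¹ = [[-4/5, 1], [-1, 1]].
Y = PD⁻¹ = [[25, -25]] · [[-4/5, 1], [-1, 1]] = [[5, 0]].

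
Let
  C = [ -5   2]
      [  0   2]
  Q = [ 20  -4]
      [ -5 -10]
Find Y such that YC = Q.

Right-multiplying both sides by C⁻¹ gives Y = QC⁻¹.
C has determinant -10; C⁻¹ = [[-1/5, 1/5], [0, 1/2]].
Y = QC⁻¹ = [[20, -4], [-5, -10]] · [[-1/5, 1/5], [0, 1/2]] = [[-4, 2], [1, -6]].

Y = [[-4, 2], [1, -6]]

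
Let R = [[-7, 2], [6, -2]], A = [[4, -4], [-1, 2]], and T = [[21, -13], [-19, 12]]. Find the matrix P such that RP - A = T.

RP = T + A = [[25, -17], [-20, 14]].
R is on the left of P, so left-multiply by R⁻¹: P = R⁻¹(T + A).
R has determinant 2; R⁻¹ = [[-1, -1], [-3, -7/2]].
P = R⁻¹(T + A) = [[-5, 3], [-5, 2]].

P = [[-5, 3], [-5, 2]]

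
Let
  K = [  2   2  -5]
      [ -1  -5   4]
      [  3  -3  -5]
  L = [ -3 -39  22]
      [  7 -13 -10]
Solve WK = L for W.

K is on the right of W, so right-multiply by K⁻¹: W = LK⁻¹.
det K = -2; the adjugate gives K⁻¹ = [[-37/2, -25/2, 17/2], [-7/2, -5/2, 3/2], [-9, -6, 4]].
W = LK⁻¹ = [[-3, -39, 22], [7, -13, -10]] · [[-37/2, -25/2, 17/2], [-7/2, -5/2, 3/2], [-9, -6, 4]] = [[-6, 3, 4], [6, 5, 0]].

W = [[-6, 3, 4], [6, 5, 0]]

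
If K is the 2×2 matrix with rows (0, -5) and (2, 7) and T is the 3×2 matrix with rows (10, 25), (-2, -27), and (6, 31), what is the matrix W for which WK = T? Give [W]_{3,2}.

3

Right-multiplying both sides by K⁻¹ gives W = TK⁻¹.
det K = 10, so K⁻¹ = [[7/10, 1/2], [-1/5, 0]].
W = TK⁻¹ = [[10, 25], [-2, -27], [6, 31]] · [[7/10, 1/2], [-1/5, 0]] = [[2, 5], [4, -1], [-2, 3]].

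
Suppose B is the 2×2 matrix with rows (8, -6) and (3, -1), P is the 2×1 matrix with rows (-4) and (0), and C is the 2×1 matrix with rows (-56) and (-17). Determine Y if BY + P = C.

BY = C − P = [[-52], [-17]].
B is on the left of Y, so left-multiply by B⁻¹: Y = B⁻¹(C − P).
B has determinant 10; B⁻¹ = [[-1/10, 3/5], [-3/10, 4/5]].
Y = B⁻¹(C − P) = [[-5], [2]].

Y = [[-5], [2]]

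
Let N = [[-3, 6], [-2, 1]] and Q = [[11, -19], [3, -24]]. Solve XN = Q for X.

Right-multiplying both sides by N⁻¹ gives X = QN⁻¹.
N has determinant 9; N⁻¹ = [[1/9, -2/3], [2/9, -1/3]].
X = QN⁻¹ = [[11, -19], [3, -24]] · [[1/9, -2/3], [2/9, -1/3]] = [[-3, -1], [-5, 6]].

X = [[-3, -1], [-5, 6]]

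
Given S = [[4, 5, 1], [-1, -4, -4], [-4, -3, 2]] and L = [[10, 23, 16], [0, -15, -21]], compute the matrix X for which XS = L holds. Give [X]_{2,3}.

-2

Right-multiplying both sides by S⁻¹ gives X = LS⁻¹.
S has determinant -3; S⁻¹ = [[20/3, 13/3, 16/3], [-6, -4, -5], [13/3, 8/3, 11/3]].
X = LS⁻¹ = [[10, 23, 16], [0, -15, -21]] · [[20/3, 13/3, 16/3], [-6, -4, -5], [13/3, 8/3, 11/3]] = [[-2, -6, -3], [-1, 4, -2]].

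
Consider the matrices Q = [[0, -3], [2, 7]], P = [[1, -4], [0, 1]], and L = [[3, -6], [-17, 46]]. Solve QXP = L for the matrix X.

X = [[-5, -4], [-1, -2]]

Isolating X: multiply by Q⁻¹ from the left and P⁻¹ from the right, so X = Q⁻¹LP⁻¹.
det Q = 6; the adjugate gives Q⁻¹ = [[7/6, 1/2], [-1/3, 0]].
det P = 1; the adjugate gives P⁻¹ = [[1, 4], [0, 1]].
Q⁻¹L = [[-5, 16], [-1, 2]].
X = (Q⁻¹L)P⁻¹ = [[-5, -4], [-1, -2]].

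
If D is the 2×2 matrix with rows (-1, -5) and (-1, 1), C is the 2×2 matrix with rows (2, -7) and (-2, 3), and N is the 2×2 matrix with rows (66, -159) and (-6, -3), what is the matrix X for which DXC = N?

X = [[-5, -2], [-2, 4]]

Left-multiply by D⁻¹ and right-multiply by C⁻¹: X = D⁻¹NC⁻¹.
det D = -6, so D⁻¹ = [[-1/6, -5/6], [-1/6, 1/6]].
det C = -8; the adjugate gives C⁻¹ = [[-3/8, -7/8], [-1/4, -1/4]].
D⁻¹N = [[-6, 29], [-12, 26]].
X = (D⁻¹N)C⁻¹ = [[-5, -2], [-2, 4]].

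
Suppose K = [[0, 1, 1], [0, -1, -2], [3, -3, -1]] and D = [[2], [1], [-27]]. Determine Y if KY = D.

Y = [[-5], [5], [-3]]

K is on the left of Y, so left-multiply by K⁻¹: Y = K⁻¹D.
det K = -3; the adjugate gives K⁻¹ = [[5/3, 2/3, 1/3], [2, 1, 0], [-1, -1, 0]].
Y = K⁻¹D = [[5/3, 2/3, 1/3], [2, 1, 0], [-1, -1, 0]] · [[2], [1], [-27]] = [[-5], [5], [-3]].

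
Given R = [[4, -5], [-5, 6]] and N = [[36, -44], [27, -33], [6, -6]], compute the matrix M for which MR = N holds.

Right-multiplying both sides by R⁻¹ gives M = NR⁻¹.
det R = -1; the adjugate gives R⁻¹ = [[-6, -5], [-5, -4]].
M = NR⁻¹ = [[36, -44], [27, -33], [6, -6]] · [[-6, -5], [-5, -4]] = [[4, -4], [3, -3], [-6, -6]].

M = [[4, -4], [3, -3], [-6, -6]]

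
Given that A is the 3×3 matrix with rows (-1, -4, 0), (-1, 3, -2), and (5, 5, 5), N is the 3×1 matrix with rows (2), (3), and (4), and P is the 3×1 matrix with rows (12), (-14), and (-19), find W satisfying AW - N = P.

W = [[-2], [-3], [2]]

AW = P + N = [[14], [-11], [-15]].
Left-multiplying both sides by A⁻¹ gives W = A⁻¹(P + N).
det A = -5, so A⁻¹ = [[-5, -4, -8/5], [1, 1, 2/5], [4, 3, 7/5]].
W = A⁻¹(P + N) = [[-2], [-3], [2]].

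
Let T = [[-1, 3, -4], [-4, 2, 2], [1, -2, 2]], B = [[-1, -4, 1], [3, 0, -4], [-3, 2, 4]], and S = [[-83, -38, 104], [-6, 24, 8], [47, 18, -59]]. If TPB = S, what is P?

Isolating P: multiply by T⁻¹ from the left and B⁻¹ from the right, so P = T⁻¹SB⁻¹.
det T = -2; the adjugate gives T⁻¹ = [[-4, -1, -7], [-5, -1, -9], [-3, -1/2, -5]].
det B = -2, so B⁻¹ = [[-4, -9, -8], [0, 1/2, 1/2], [-3, -7, -6]].
T⁻¹S = [[9, 2, -11], [-2, 4, 3], [17, 12, -21]].
P = (T⁻¹S)B⁻¹ = [[-3, -3, -5], [-1, -1, 0], [-5, 0, -4]].

P = [[-3, -3, -5], [-1, -1, 0], [-5, 0, -4]]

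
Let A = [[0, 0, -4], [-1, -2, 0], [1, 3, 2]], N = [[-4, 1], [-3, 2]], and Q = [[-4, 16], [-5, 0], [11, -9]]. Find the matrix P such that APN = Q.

P = [[0, 1], [-1, 0], [2, -3]]

P = A⁻¹QN⁻¹ (apply A⁻¹ on the left and N⁻¹ on the right).
det A = 4; the adjugate gives A⁻¹ = [[-1, -3, -2], [1/2, 1, 1], [-1/4, 0, 0]].
det N = -5; the adjugate gives N⁻¹ = [[-2/5, 1/5], [-3/5, 4/5]].
A⁻¹Q = [[-3, 2], [4, -1], [1, -4]].
P = (A⁻¹Q)N⁻¹ = [[0, 1], [-1, 0], [2, -3]].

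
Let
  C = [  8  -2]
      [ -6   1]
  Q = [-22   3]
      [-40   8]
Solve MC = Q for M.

C is on the right of M, so right-multiply by C⁻¹: M = QC⁻¹.
det C = -4; the adjugate gives C⁻¹ = [[-1/4, -1/2], [-3/2, -2]].
M = QC⁻¹ = [[-22, 3], [-40, 8]] · [[-1/4, -1/2], [-3/2, -2]] = [[1, 5], [-2, 4]].

M = [[1, 5], [-2, 4]]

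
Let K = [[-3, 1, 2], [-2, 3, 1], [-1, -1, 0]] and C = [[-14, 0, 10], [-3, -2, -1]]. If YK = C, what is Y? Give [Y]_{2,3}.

4

K is on the right of Y, so right-multiply by K⁻¹: Y = CK⁻¹.
det K = 6; the adjugate gives K⁻¹ = [[1/6, -1/3, -5/6], [-1/6, 1/3, -1/6], [5/6, -2/3, -7/6]].
Y = CK⁻¹ = [[-14, 0, 10], [-3, -2, -1]] · [[1/6, -1/3, -5/6], [-1/6, 1/3, -1/6], [5/6, -2/3, -7/6]] = [[6, -2, 0], [-1, 1, 4]].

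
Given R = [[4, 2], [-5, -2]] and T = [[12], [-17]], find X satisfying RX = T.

Since R multiplies X on the left, X = R⁻¹T.
det R = 2, so R⁻¹ = [[-1, -1], [5/2, 2]].
X = R⁻¹T = [[-1, -1], [5/2, 2]] · [[12], [-17]] = [[5], [-4]].

X = [[5], [-4]]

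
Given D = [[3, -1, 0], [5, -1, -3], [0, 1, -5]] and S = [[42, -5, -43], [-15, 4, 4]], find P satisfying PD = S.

P = [[4, 6, 5], [0, -3, 1]]

Right-multiplying both sides by D⁻¹ gives P = SD⁻¹.
det D = -1; the adjugate gives D⁻¹ = [[-8, 5, -3], [-25, 15, -9], [-5, 3, -2]].
P = SD⁻¹ = [[42, -5, -43], [-15, 4, 4]] · [[-8, 5, -3], [-25, 15, -9], [-5, 3, -2]] = [[4, 6, 5], [0, -3, 1]].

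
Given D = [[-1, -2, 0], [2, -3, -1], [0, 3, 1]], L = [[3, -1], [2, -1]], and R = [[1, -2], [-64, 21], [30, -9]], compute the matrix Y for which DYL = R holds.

Y = [[-5, -1], [4, -2], [0, 3]]

Y = D⁻¹RL⁻¹ (apply D⁻¹ on the left and L⁻¹ on the right).
D has determinant 4; D⁻¹ = [[0, 1/2, 1/2], [-1/2, -1/4, -1/4], [3/2, 3/4, 7/4]].
det L = -1, so L⁻¹ = [[1, -1], [2, -3]].
D⁻¹R = [[-17, 6], [8, -2], [6, -3]].
Y = (D⁻¹R)L⁻¹ = [[-5, -1], [4, -2], [0, 3]].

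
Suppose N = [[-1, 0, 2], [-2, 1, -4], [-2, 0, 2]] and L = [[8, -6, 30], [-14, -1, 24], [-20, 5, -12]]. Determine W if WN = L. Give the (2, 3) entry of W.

N is on the right of W, so right-multiply by N⁻¹: W = LN⁻¹.
N has determinant 2; N⁻¹ = [[1, 0, -1], [6, 1, -4], [1, 0, -1/2]].
W = LN⁻¹ = [[8, -6, 30], [-14, -1, 24], [-20, 5, -12]] · [[1, 0, -1], [6, 1, -4], [1, 0, -1/2]] = [[2, -6, 1], [4, -1, 6], [-2, 5, 6]].

6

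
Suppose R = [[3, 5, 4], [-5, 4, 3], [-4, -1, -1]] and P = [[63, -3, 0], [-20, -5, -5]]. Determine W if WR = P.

W = [[3, -6, -6], [0, 0, 5]]

Right-multiplying both sides by R⁻¹ gives W = PR⁻¹.
R has determinant -4; R⁻¹ = [[1/4, -1/4, 1/4], [17/4, -13/4, 29/4], [-21/4, 17/4, -37/4]].
W = PR⁻¹ = [[63, -3, 0], [-20, -5, -5]] · [[1/4, -1/4, 1/4], [17/4, -13/4, 29/4], [-21/4, 17/4, -37/4]] = [[3, -6, -6], [0, 0, 5]].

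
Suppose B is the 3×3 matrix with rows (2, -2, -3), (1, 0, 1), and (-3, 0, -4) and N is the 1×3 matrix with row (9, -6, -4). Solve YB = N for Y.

Since B sits to the right of Y, Y = NB⁻¹.
det B = -2; the adjugate gives B⁻¹ = [[0, 4, 1], [-1/2, 17/2, 5/2], [0, -3, -1]].
Y = NB⁻¹ = [[9, -6, -4]] · [[0, 4, 1], [-1/2, 17/2, 5/2], [0, -3, -1]] = [[3, -3, -2]].

Y = [[3, -3, -2]]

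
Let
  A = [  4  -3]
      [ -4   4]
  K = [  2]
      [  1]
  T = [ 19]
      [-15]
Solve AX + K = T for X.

AX = T − K = [[17], [-16]].
Left-multiplying both sides by A⁻¹ gives X = A⁻¹(T − K).
A has determinant 4; A⁻¹ = [[1, 3/4], [1, 1]].
X = A⁻¹(T − K) = [[5], [1]].

X = [[5], [1]]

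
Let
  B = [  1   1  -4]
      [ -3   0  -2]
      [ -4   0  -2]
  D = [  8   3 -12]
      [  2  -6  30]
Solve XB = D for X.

X = [[3, 5, -5], [-6, -4, 1]]

Right-multiplying both sides by B⁻¹ gives X = DB⁻¹.
det B = 2, so B⁻¹ = [[0, 1, -1], [1, -9, 7], [0, -2, 3/2]].
X = DB⁻¹ = [[8, 3, -12], [2, -6, 30]] · [[0, 1, -1], [1, -9, 7], [0, -2, 3/2]] = [[3, 5, -5], [-6, -4, 1]].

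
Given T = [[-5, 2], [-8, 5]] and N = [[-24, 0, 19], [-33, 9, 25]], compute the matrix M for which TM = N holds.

Left-multiplying both sides by T⁻¹ gives M = T⁻¹N.
det T = -9; the adjugate gives T⁻¹ = [[-5/9, 2/9], [-8/9, 5/9]].
M = T⁻¹N = [[-5/9, 2/9], [-8/9, 5/9]] · [[-24, 0, 19], [-33, 9, 25]] = [[6, 2, -5], [3, 5, -3]].

M = [[6, 2, -5], [3, 5, -3]]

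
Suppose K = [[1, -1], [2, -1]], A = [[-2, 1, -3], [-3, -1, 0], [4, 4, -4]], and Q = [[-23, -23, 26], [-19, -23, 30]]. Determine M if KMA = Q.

Isolating M: multiply by K⁻¹ from the left and A⁻¹ from the right, so M = K⁻¹QA⁻¹.
det K = 1, so K⁻¹ = [[-1, 1], [-2, 1]].
det A = 4, so A⁻¹ = [[1, -2, -3/4], [-3, 5, 9/4], [-2, 3, 5/4]].
K⁻¹Q = [[4, 0, 4], [27, 23, -22]].
M = (K⁻¹Q)A⁻¹ = [[-4, 4, 2], [2, -5, 4]].

M = [[-4, 4, 2], [2, -5, 4]]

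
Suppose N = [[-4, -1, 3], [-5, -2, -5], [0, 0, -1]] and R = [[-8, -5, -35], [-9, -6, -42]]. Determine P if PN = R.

P = [[-3, 4, 6], [-4, 5, 5]]

N is on the right of P, so right-multiply by N⁻¹: P = RN⁻¹.
det N = -3, so N⁻¹ = [[-2/3, 1/3, -11/3], [5/3, -4/3, 35/3], [0, 0, -1]].
P = RN⁻¹ = [[-8, -5, -35], [-9, -6, -42]] · [[-2/3, 1/3, -11/3], [5/3, -4/3, 35/3], [0, 0, -1]] = [[-3, 4, 6], [-4, 5, 5]].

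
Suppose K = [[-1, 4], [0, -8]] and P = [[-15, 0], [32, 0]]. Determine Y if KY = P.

Since K multiplies Y on the left, Y = K⁻¹P.
det K = 8; the adjugate gives K⁻¹ = [[-1, -1/2], [0, -1/8]].
Y = K⁻¹P = [[-1, -1/2], [0, -1/8]] · [[-15, 0], [32, 0]] = [[-1, 0], [-4, 0]].

Y = [[-1, 0], [-4, 0]]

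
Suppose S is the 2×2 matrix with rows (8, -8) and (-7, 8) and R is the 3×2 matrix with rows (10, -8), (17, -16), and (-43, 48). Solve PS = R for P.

S is on the right of P, so right-multiply by S⁻¹: P = RS⁻¹.
S has determinant 8; S⁻¹ = [[1, 1], [7/8, 1]].
P = RS⁻¹ = [[10, -8], [17, -16], [-43, 48]] · [[1, 1], [7/8, 1]] = [[3, 2], [3, 1], [-1, 5]].

P = [[3, 2], [3, 1], [-1, 5]]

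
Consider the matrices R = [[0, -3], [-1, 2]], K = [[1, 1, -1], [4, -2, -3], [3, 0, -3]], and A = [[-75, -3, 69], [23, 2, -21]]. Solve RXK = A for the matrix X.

X = R⁻¹AK⁻¹ (apply R⁻¹ on the left and K⁻¹ on the right).
R has determinant -3; R⁻¹ = [[-2/3, -1], [-1/3, 0]].
det K = 3, so K⁻¹ = [[2, 1, -5/3], [1, 0, -1/3], [2, 1, -2]].
R⁻¹A = [[27, 0, -25], [25, 1, -23]].
X = (R⁻¹A)K⁻¹ = [[4, 2, 5], [5, 2, 4]].

X = [[4, 2, 5], [5, 2, 4]]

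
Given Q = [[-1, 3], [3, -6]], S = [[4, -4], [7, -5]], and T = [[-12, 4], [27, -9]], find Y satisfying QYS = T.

Y = Q⁻¹TS⁻¹ (apply Q⁻¹ on the left and S⁻¹ on the right).
det Q = -3; the adjugate gives Q⁻¹ = [[2, 1], [1, 1/3]].
S has determinant 8; S⁻¹ = [[-5/8, 1/2], [-7/8, 1/2]].
Q⁻¹T = [[3, -1], [-3, 1]].
Y = (Q⁻¹T)S⁻¹ = [[-1, 1], [1, -1]].

Y = [[-1, 1], [1, -1]]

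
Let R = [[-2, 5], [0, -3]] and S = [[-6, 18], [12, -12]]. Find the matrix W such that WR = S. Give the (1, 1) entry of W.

Since R sits to the right of W, W = SR⁻¹.
R has determinant 6; R⁻¹ = [[-1/2, -5/6], [0, -1/3]].
W = SR⁻¹ = [[-6, 18], [12, -12]] · [[-1/2, -5/6], [0, -1/3]] = [[3, -1], [-6, -6]].

3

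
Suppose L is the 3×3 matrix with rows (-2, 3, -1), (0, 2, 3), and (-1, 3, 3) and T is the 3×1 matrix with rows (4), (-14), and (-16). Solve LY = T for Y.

Left-multiplying both sides by L⁻¹ gives Y = L⁻¹T.
det L = -5; the adjugate gives L⁻¹ = [[3/5, 12/5, -11/5], [3/5, 7/5, -6/5], [-2/5, -3/5, 4/5]].
Y = L⁻¹T = [[3/5, 12/5, -11/5], [3/5, 7/5, -6/5], [-2/5, -3/5, 4/5]] · [[4], [-14], [-16]] = [[4], [2], [-6]].

Y = [[4], [2], [-6]]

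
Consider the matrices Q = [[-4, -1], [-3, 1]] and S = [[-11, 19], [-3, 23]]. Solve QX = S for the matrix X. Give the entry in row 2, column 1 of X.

Left-multiplying both sides by Q⁻¹ gives X = Q⁻¹S.
det Q = -7, so Q⁻¹ = [[-1/7, -1/7], [-3/7, 4/7]].
X = Q⁻¹S = [[-1/7, -1/7], [-3/7, 4/7]] · [[-11, 19], [-3, 23]] = [[2, -6], [3, 5]].

3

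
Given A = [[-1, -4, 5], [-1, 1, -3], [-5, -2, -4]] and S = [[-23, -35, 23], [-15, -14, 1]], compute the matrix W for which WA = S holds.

A is on the right of W, so right-multiply by A⁻¹: W = SA⁻¹.
det A = 1, so A⁻¹ = [[-10, -26, 7], [11, 29, -8], [7, 18, -5]].
W = SA⁻¹ = [[-23, -35, 23], [-15, -14, 1]] · [[-10, -26, 7], [11, 29, -8], [7, 18, -5]] = [[6, -3, 4], [3, 2, 2]].

W = [[6, -3, 4], [3, 2, 2]]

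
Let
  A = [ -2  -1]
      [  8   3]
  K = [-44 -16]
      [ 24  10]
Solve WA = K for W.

A is on the right of W, so right-multiply by A⁻¹: W = KA⁻¹.
det A = 2; the adjugate gives A⁻¹ = [[3/2, 1/2], [-4, -1]].
W = KA⁻¹ = [[-44, -16], [24, 10]] · [[3/2, 1/2], [-4, -1]] = [[-2, -6], [-4, 2]].

W = [[-2, -6], [-4, 2]]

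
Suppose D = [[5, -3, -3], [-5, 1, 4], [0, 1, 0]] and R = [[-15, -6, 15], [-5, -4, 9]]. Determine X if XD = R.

X = [[3, 6, -3], [5, 6, 5]]

D is on the right of X, so right-multiply by D⁻¹: X = RD⁻¹.
D has determinant -5; D⁻¹ = [[4/5, 3/5, 9/5], [0, 0, 1], [1, 1, 2]].
X = RD⁻¹ = [[-15, -6, 15], [-5, -4, 9]] · [[4/5, 3/5, 9/5], [0, 0, 1], [1, 1, 2]] = [[3, 6, -3], [5, 6, 5]].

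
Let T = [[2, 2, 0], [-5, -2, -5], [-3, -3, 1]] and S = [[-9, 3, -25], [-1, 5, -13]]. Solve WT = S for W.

T is on the right of W, so right-multiply by T⁻¹: W = ST⁻¹.
T has determinant 6; T⁻¹ = [[-17/6, -1/3, -5/3], [10/3, 1/3, 5/3], [3/2, 0, 1]].
W = ST⁻¹ = [[-9, 3, -25], [-1, 5, -13]] · [[-17/6, -1/3, -5/3], [10/3, 1/3, 5/3], [3/2, 0, 1]] = [[-2, 4, -5], [0, 2, -3]].

W = [[-2, 4, -5], [0, 2, -3]]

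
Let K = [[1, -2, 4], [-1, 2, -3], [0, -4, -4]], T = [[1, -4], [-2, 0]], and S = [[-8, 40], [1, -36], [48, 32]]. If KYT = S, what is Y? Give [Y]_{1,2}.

Y = K⁻¹ST⁻¹ (apply K⁻¹ on the left and T⁻¹ on the right).
K has determinant 4; K⁻¹ = [[-5, -6, -1/2], [-1, -1, -1/4], [1, 1, 0]].
det T = -8, so T⁻¹ = [[0, -1/2], [-1/4, -1/8]].
K⁻¹S = [[10, 0], [-5, -12], [-7, 4]].
Y = (K⁻¹S)T⁻¹ = [[0, -5], [3, 4], [-1, 3]].

-5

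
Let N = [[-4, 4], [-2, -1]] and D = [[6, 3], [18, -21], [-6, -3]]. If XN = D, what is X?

X = [[0, -3], [-5, 1], [0, 3]]

N is on the right of X, so right-multiply by N⁻¹: X = DN⁻¹.
det N = 12, so N⁻¹ = [[-1/12, -1/3], [1/6, -1/3]].
X = DN⁻¹ = [[6, 3], [18, -21], [-6, -3]] · [[-1/12, -1/3], [1/6, -1/3]] = [[0, -3], [-5, 1], [0, 3]].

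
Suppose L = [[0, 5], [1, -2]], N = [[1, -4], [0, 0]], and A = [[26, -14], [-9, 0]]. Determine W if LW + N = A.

W = [[1, -4], [5, -2]]

LW = A − N = [[25, -10], [-9, 0]].
Left-multiplying both sides by L⁻¹ gives W = L⁻¹(A − N).
det L = -5, so L⁻¹ = [[2/5, 1], [1/5, 0]].
W = L⁻¹(A − N) = [[1, -4], [5, -2]].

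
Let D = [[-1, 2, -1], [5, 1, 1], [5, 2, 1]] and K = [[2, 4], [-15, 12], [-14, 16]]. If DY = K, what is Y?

Y = [[-4, 1], [1, 4], [4, 3]]

Since D multiplies Y on the left, Y = D⁻¹K.
D has determinant -4; D⁻¹ = [[1/4, 1, -3/4], [0, -1, 1], [-5/4, -3, 11/4]].
Y = D⁻¹K = [[1/4, 1, -3/4], [0, -1, 1], [-5/4, -3, 11/4]] · [[2, 4], [-15, 12], [-14, 16]] = [[-4, 1], [1, 4], [4, 3]].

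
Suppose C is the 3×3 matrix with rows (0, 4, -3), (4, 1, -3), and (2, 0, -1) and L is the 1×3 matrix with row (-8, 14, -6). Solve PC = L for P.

P = [[4, -2, 0]]

Right-multiplying both sides by C⁻¹ gives P = LC⁻¹.
det C = -2, so C⁻¹ = [[1/2, -2, 9/2], [1, -3, 6], [1, -4, 8]].
P = LC⁻¹ = [[-8, 14, -6]] · [[1/2, -2, 9/2], [1, -3, 6], [1, -4, 8]] = [[4, -2, 0]].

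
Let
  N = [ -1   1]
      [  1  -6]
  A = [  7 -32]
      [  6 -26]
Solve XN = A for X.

X = [[-2, 5], [-2, 4]]

Since N sits to the right of X, X = AN⁻¹.
det N = 5; the adjugate gives N⁻¹ = [[-6/5, -1/5], [-1/5, -1/5]].
X = AN⁻¹ = [[7, -32], [6, -26]] · [[-6/5, -1/5], [-1/5, -1/5]] = [[-2, 5], [-2, 4]].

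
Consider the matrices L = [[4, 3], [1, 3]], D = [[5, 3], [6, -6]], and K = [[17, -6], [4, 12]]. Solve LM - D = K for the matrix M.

M = [[4, -3], [2, 3]]

LM = K + D = [[22, -3], [10, 6]].
Since L multiplies M on the left, M = L⁻¹(K + D).
det L = 9; the adjugate gives L⁻¹ = [[1/3, -1/3], [-1/9, 4/9]].
M = L⁻¹(K + D) = [[4, -3], [2, 3]].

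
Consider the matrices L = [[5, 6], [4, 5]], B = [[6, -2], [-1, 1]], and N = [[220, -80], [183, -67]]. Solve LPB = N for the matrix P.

Isolating P: multiply by L⁻¹ from the left and B⁻¹ from the right, so P = L⁻¹NB⁻¹.
L has determinant 1; L⁻¹ = [[5, -6], [-4, 5]].
det B = 4; the adjugate gives B⁻¹ = [[1/4, 1/2], [1/4, 3/2]].
L⁻¹N = [[2, 2], [35, -15]].
P = (L⁻¹N)B⁻¹ = [[1, 4], [5, -5]].

P = [[1, 4], [5, -5]]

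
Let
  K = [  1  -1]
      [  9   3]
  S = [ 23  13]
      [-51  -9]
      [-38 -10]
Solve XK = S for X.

X = [[-4, 3], [-6, -5], [-2, -4]]

Since K sits to the right of X, X = SK⁻¹.
det K = 12, so K⁻¹ = [[1/4, 1/12], [-3/4, 1/12]].
X = SK⁻¹ = [[23, 13], [-51, -9], [-38, -10]] · [[1/4, 1/12], [-3/4, 1/12]] = [[-4, 3], [-6, -5], [-2, -4]].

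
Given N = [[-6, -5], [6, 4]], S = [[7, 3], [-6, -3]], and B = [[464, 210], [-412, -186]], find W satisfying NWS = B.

Left-multiply by N⁻¹ and right-multiply by S⁻¹: W = N⁻¹BS⁻¹.
det N = 6; the adjugate gives N⁻¹ = [[2/3, 5/6], [-1, -1]].
det S = -3, so S⁻¹ = [[1, 1], [-2, -7/3]].
N⁻¹B = [[-34, -15], [-52, -24]].
W = (N⁻¹B)S⁻¹ = [[-4, 1], [-4, 4]].

W = [[-4, 1], [-4, 4]]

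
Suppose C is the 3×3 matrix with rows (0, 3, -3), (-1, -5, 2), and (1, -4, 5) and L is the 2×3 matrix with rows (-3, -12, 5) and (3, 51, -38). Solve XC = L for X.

C is on the right of X, so right-multiply by C⁻¹: X = LC⁻¹.
C has determinant -6; C⁻¹ = [[17/6, 1/2, 3/2], [-7/6, -1/2, -1/2], [-3/2, -1/2, -1/2]].
X = LC⁻¹ = [[-3, -12, 5], [3, 51, -38]] · [[17/6, 1/2, 3/2], [-7/6, -1/2, -1/2], [-3/2, -1/2, -1/2]] = [[-2, 2, -1], [6, -5, -2]].

X = [[-2, 2, -1], [6, -5, -2]]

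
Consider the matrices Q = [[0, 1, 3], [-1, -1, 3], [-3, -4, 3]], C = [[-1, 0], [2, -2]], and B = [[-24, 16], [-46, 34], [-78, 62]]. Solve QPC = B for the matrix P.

Left-multiply by Q⁻¹ and right-multiply by C⁻¹: P = Q⁻¹BC⁻¹.
det Q = -3; the adjugate gives Q⁻¹ = [[-3, 5, -2], [2, -3, 1], [-1/3, 1, -1/3]].
C has determinant 2; C⁻¹ = [[-1, 0], [-1, -1/2]].
Q⁻¹B = [[-2, -2], [12, -8], [-12, 8]].
P = (Q⁻¹B)C⁻¹ = [[4, 1], [-4, 4], [4, -4]].

P = [[4, 1], [-4, 4], [4, -4]]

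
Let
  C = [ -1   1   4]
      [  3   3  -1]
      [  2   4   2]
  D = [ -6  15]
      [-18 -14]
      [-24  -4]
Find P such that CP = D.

P = [[0, 1], [-6, -4], [0, 5]]

C is on the left of P, so left-multiply by C⁻¹: P = C⁻¹D.
det C = 6; the adjugate gives C⁻¹ = [[5/3, 7/3, -13/6], [-4/3, -5/3, 11/6], [1, 1, -1]].
P = C⁻¹D = [[5/3, 7/3, -13/6], [-4/3, -5/3, 11/6], [1, 1, -1]] · [[-6, 15], [-18, -14], [-24, -4]] = [[0, 1], [-6, -4], [0, 5]].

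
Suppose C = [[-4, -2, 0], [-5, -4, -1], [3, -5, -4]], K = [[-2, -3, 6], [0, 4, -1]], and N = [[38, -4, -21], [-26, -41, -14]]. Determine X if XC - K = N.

XC = N + K = [[36, -7, -15], [-26, -37, -15]].
Since C sits to the right of X, X = (N + K)C⁻¹.
C has determinant 2; C⁻¹ = [[11/2, -4, 1], [-23/2, 8, -2], [37/2, -13, 3]].
X = (N + K)C⁻¹ = [[1, -5, 5], [5, 3, 3]].

X = [[1, -5, 5], [5, 3, 3]]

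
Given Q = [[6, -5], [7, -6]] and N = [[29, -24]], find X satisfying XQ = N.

Q is on the right of X, so right-multiply by Q⁻¹: X = NQ⁻¹.
Q has determinant -1; Q⁻¹ = [[6, -5], [7, -6]].
X = NQ⁻¹ = [[29, -24]] · [[6, -5], [7, -6]] = [[6, -1]].

X = [[6, -1]]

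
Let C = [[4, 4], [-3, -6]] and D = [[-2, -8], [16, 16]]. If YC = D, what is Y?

Y = [[1, 2], [4, 0]]

Since C sits to the right of Y, Y = DC⁻¹.
C has determinant -12; C⁻¹ = [[1/2, 1/3], [-1/4, -1/3]].
Y = DC⁻¹ = [[-2, -8], [16, 16]] · [[1/2, 1/3], [-1/4, -1/3]] = [[1, 2], [4, 0]].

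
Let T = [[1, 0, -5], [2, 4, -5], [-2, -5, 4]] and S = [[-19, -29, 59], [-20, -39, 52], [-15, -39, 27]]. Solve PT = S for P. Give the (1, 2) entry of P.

-6

Since T sits to the right of P, P = ST⁻¹.
T has determinant 1; T⁻¹ = [[-9, 25, 20], [2, -6, -5], [-2, 5, 4]].
P = ST⁻¹ = [[-19, -29, 59], [-20, -39, 52], [-15, -39, 27]] · [[-9, 25, 20], [2, -6, -5], [-2, 5, 4]] = [[-5, -6, 1], [-2, -6, 3], [3, -6, 3]].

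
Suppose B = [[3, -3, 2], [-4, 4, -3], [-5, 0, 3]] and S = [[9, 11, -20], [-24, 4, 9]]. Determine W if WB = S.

Right-multiplying both sides by B⁻¹ gives W = SB⁻¹.
det B = -5; the adjugate gives B⁻¹ = [[-12/5, -9/5, -1/5], [-27/5, -19/5, -1/5], [-4, -3, 0]].
W = SB⁻¹ = [[9, 11, -20], [-24, 4, 9]] · [[-12/5, -9/5, -1/5], [-27/5, -19/5, -1/5], [-4, -3, 0]] = [[-1, 2, -4], [0, 1, 4]].

W = [[-1, 2, -4], [0, 1, 4]]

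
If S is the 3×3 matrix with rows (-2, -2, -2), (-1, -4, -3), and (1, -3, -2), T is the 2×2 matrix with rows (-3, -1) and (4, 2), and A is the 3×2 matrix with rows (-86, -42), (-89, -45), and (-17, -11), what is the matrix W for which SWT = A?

Isolating W: multiply by S⁻¹ from the left and T⁻¹ from the right, so W = S⁻¹AT⁻¹.
S has determinant -2; S⁻¹ = [[1/2, -1, 1], [5/2, -3, 2], [-7/2, 4, -3]].
det T = -2; the adjugate gives T⁻¹ = [[-1, -1/2], [2, 3/2]].
S⁻¹A = [[29, 13], [18, 8], [-4, 0]].
W = (S⁻¹A)T⁻¹ = [[-3, 5], [-2, 3], [4, 2]].

W = [[-3, 5], [-2, 3], [4, 2]]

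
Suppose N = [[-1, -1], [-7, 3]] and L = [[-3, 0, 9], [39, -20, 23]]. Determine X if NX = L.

X = [[-3, 2, -5], [6, -2, -4]]

Left-multiplying both sides by N⁻¹ gives X = N⁻¹L.
N has determinant -10; N⁻¹ = [[-3/10, -1/10], [-7/10, 1/10]].
X = N⁻¹L = [[-3/10, -1/10], [-7/10, 1/10]] · [[-3, 0, 9], [39, -20, 23]] = [[-3, 2, -5], [6, -2, -4]].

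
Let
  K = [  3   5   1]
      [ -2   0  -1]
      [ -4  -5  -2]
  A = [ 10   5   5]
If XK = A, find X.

K is on the right of X, so right-multiply by K⁻¹: X = AK⁻¹.
det K = -5, so K⁻¹ = [[1, -1, 1], [0, 2/5, -1/5], [-2, 1, -2]].
X = AK⁻¹ = [[10, 5, 5]] · [[1, -1, 1], [0, 2/5, -1/5], [-2, 1, -2]] = [[0, -3, -1]].

X = [[0, -3, -1]]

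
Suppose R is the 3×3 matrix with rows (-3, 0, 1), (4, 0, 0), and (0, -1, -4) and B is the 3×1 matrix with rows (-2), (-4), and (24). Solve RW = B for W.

R is on the left of W, so left-multiply by R⁻¹: W = R⁻¹B.
R has determinant -4; R⁻¹ = [[0, 1/4, 0], [-4, -3, -1], [1, 3/4, 0]].
W = R⁻¹B = [[0, 1/4, 0], [-4, -3, -1], [1, 3/4, 0]] · [[-2], [-4], [24]] = [[-1], [-4], [-5]].

W = [[-1], [-4], [-5]]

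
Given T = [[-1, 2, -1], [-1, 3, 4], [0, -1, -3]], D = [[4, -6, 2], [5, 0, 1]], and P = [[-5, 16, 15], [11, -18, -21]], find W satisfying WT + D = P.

W = [[4, 5, 1], [-1, -5, 1]]

WT = P − D = [[-9, 22, 13], [6, -18, -22]].
Since T sits to the right of W, W = (P − D)T⁻¹.
det T = -2; the adjugate gives T⁻¹ = [[5/2, -7/2, -11/2], [3/2, -3/2, -5/2], [-1/2, 1/2, 1/2]].
W = (P − D)T⁻¹ = [[4, 5, 1], [-1, -5, 1]].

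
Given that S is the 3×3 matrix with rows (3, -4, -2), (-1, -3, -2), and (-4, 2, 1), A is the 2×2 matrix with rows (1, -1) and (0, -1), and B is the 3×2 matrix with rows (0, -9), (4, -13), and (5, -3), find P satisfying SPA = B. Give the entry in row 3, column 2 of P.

Isolating P: multiply by S⁻¹ from the left and A⁻¹ from the right, so P = S⁻¹BA⁻¹.
det S = -5, so S⁻¹ = [[-1/5, 0, -2/5], [-9/5, 1, -8/5], [14/5, -2, 13/5]].
det A = -1; the adjugate gives A⁻¹ = [[1, -1], [0, -1]].
S⁻¹B = [[-2, 3], [-4, 8], [5, -7]].
P = (S⁻¹B)A⁻¹ = [[-2, -1], [-4, -4], [5, 2]].

2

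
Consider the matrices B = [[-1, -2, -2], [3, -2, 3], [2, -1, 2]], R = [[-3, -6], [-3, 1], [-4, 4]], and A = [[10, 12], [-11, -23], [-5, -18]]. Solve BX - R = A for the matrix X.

BX = A + R = [[7, 6], [-14, -22], [-9, -14]].
Since B multiplies X on the left, X = B⁻¹(A + R).
B has determinant -1; B⁻¹ = [[1, -6, 10], [0, -2, 3], [-1, 5, -8]].
X = B⁻¹(A + R) = [[1, -2], [1, 2], [-5, -4]].

X = [[1, -2], [1, 2], [-5, -4]]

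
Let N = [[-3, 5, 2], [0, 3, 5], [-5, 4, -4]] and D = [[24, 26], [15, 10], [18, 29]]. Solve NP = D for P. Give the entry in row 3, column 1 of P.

Left-multiplying both sides by N⁻¹ gives P = N⁻¹D.
det N = 1; the adjugate gives N⁻¹ = [[-32, 28, 19], [-25, 22, 15], [15, -13, -9]].
P = N⁻¹D = [[-32, 28, 19], [-25, 22, 15], [15, -13, -9]] · [[24, 26], [15, 10], [18, 29]] = [[-6, -1], [0, 5], [3, -1]].

3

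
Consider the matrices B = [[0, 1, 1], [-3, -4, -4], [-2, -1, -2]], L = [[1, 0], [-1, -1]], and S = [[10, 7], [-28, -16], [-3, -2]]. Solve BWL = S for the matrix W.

W = [[0, 4], [5, -4], [-2, -3]]

W = B⁻¹SL⁻¹ (apply B⁻¹ on the left and L⁻¹ on the right).
det B = -3; the adjugate gives B⁻¹ = [[-4/3, -1/3, 0], [-2/3, -2/3, 1], [5/3, 2/3, -1]].
L has determinant -1; L⁻¹ = [[1, 0], [-1, -1]].
B⁻¹S = [[-4, -4], [9, 4], [1, 3]].
W = (B⁻¹S)L⁻¹ = [[0, 4], [5, -4], [-2, -3]].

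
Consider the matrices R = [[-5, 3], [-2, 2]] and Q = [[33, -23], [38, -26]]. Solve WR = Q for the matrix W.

R is on the right of W, so right-multiply by R⁻¹: W = QR⁻¹.
R has determinant -4; R⁻¹ = [[-1/2, 3/4], [-1/2, 5/4]].
W = QR⁻¹ = [[33, -23], [38, -26]] · [[-1/2, 3/4], [-1/2, 5/4]] = [[-5, -4], [-6, -4]].

W = [[-5, -4], [-6, -4]]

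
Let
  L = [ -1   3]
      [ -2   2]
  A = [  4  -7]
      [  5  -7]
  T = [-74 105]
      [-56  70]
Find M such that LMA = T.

M = [[-5, 5], [-2, -3]]

Left-multiply by L⁻¹ and right-multiply by A⁻¹: M = L⁻¹TA⁻¹.
L has determinant 4; L⁻¹ = [[1/2, -3/4], [1/2, -1/4]].
det A = 7, so A⁻¹ = [[-1, 1], [-5/7, 4/7]].
L⁻¹T = [[5, 0], [-23, 35]].
M = (L⁻¹T)A⁻¹ = [[-5, 5], [-2, -3]].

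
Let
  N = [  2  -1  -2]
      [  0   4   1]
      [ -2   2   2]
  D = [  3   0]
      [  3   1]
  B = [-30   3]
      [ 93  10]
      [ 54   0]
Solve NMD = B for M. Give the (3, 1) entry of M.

M = N⁻¹BD⁻¹ (apply N⁻¹ on the left and D⁻¹ on the right).
det N = -2, so N⁻¹ = [[-3, 1, -7/2], [1, 0, 1], [-4, 1, -4]].
det D = 3, so D⁻¹ = [[1/3, 0], [-1, 1]].
N⁻¹B = [[-6, 1], [24, 3], [-3, -2]].
M = (N⁻¹B)D⁻¹ = [[-3, 1], [5, 3], [1, -2]].

1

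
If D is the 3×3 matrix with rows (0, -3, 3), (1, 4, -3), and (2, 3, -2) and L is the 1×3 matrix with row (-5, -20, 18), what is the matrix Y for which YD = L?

D is on the right of Y, so right-multiply by D⁻¹: Y = LD⁻¹.
det D = -3; the adjugate gives D⁻¹ = [[-1/3, -1, 1], [4/3, 2, -1], [5/3, 2, -1]].
Y = LD⁻¹ = [[-5, -20, 18]] · [[-1/3, -1, 1], [4/3, 2, -1], [5/3, 2, -1]] = [[5, 1, -3]].

Y = [[5, 1, -3]]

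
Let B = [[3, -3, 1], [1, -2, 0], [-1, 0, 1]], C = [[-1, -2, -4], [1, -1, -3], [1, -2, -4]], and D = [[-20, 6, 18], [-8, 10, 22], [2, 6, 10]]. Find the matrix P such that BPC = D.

P = [[3, -2, 1], [1, 0, 3], [1, 0, -1]]

Left-multiply by B⁻¹ and right-multiply by C⁻¹: P = B⁻¹DC⁻¹.
B has determinant -5; B⁻¹ = [[2/5, -3/5, -2/5], [1/5, -4/5, -1/5], [2/5, -3/5, 3/5]].
C has determinant 4; C⁻¹ = [[-1/2, 0, 1/2], [1/4, 2, -7/4], [-1/4, -1, 3/4]].
B⁻¹D = [[-4, -6, -10], [2, -8, -16], [-2, 0, 0]].
P = (B⁻¹D)C⁻¹ = [[3, -2, 1], [1, 0, 3], [1, 0, -1]].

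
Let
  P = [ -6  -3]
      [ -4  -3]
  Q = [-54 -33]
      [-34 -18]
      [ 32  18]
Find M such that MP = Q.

M = [[5, 6], [5, 1], [-4, -2]]

Since P sits to the right of M, M = QP⁻¹.
det P = 6, so P⁻¹ = [[-1/2, 1/2], [2/3, -1]].
M = QP⁻¹ = [[-54, -33], [-34, -18], [32, 18]] · [[-1/2, 1/2], [2/3, -1]] = [[5, 6], [5, 1], [-4, -2]].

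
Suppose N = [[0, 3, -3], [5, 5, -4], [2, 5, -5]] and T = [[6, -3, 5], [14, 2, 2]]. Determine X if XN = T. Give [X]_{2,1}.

-1

Right-multiplying both sides by N⁻¹ gives X = TN⁻¹.
N has determinant 6; N⁻¹ = [[-5/6, 0, 1/2], [17/6, 1, -5/2], [5/2, 1, -5/2]].
X = TN⁻¹ = [[6, -3, 5], [14, 2, 2]] · [[-5/6, 0, 1/2], [17/6, 1, -5/2], [5/2, 1, -5/2]] = [[-1, 2, -2], [-1, 4, -3]].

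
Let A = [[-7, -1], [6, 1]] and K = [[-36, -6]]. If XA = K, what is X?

A is on the right of X, so right-multiply by A⁻¹: X = KA⁻¹.
det A = -1; the adjugate gives A⁻¹ = [[-1, -1], [6, 7]].
X = KA⁻¹ = [[-36, -6]] · [[-1, -1], [6, 7]] = [[0, -6]].

X = [[0, -6]]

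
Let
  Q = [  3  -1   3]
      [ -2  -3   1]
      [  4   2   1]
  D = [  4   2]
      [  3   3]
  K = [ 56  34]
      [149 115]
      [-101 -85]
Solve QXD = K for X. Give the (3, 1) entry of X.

2

Isolating X: multiply by Q⁻¹ from the left and D⁻¹ from the right, so X = Q⁻¹KD⁻¹.
det Q = 3; the adjugate gives Q⁻¹ = [[-5/3, 7/3, 8/3], [2, -3, -3], [8/3, -10/3, -11/3]].
det D = 6; the adjugate gives D⁻¹ = [[1/2, -1/3], [-1/2, 2/3]].
Q⁻¹K = [[-15, -15], [-32, -22], [23, 19]].
X = (Q⁻¹K)D⁻¹ = [[0, -5], [-5, -4], [2, 5]].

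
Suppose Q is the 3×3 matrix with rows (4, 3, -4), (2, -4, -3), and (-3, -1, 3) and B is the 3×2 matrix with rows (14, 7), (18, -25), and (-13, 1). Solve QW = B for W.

W = [[5, -1], [-2, 5], [0, 1]]

Q is on the left of W, so left-multiply by Q⁻¹: W = Q⁻¹B.
det Q = 5; the adjugate gives Q⁻¹ = [[-3, -1, -5], [3/5, 0, 4/5], [-14/5, -1, -22/5]].
W = Q⁻¹B = [[-3, -1, -5], [3/5, 0, 4/5], [-14/5, -1, -22/5]] · [[14, 7], [18, -25], [-13, 1]] = [[5, -1], [-2, 5], [0, 1]].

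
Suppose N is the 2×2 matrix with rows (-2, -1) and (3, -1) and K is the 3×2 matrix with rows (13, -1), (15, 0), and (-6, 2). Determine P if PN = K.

Right-multiplying both sides by N⁻¹ gives P = KN⁻¹.
det N = 5; the adjugate gives N⁻¹ = [[-1/5, 1/5], [-3/5, -2/5]].
P = KN⁻¹ = [[13, -1], [15, 0], [-6, 2]] · [[-1/5, 1/5], [-3/5, -2/5]] = [[-2, 3], [-3, 3], [0, -2]].

P = [[-2, 3], [-3, 3], [0, -2]]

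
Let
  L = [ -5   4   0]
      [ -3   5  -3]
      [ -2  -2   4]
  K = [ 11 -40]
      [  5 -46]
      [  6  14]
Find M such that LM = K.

Left-multiplying both sides by L⁻¹ gives M = L⁻¹K.
det L = 2; the adjugate gives L⁻¹ = [[7, -8, -6], [9, -10, -15/2], [8, -9, -13/2]].
M = L⁻¹K = [[7, -8, -6], [9, -10, -15/2], [8, -9, -13/2]] · [[11, -40], [5, -46], [6, 14]] = [[1, 4], [4, -5], [4, 3]].

M = [[1, 4], [4, -5], [4, 3]]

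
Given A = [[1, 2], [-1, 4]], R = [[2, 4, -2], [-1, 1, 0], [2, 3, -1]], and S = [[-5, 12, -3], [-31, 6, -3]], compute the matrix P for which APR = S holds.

P = [[-2, -1, 5], [2, 4, -3]]

Isolating P: multiply by A⁻¹ from the left and R⁻¹ from the right, so P = A⁻¹SR⁻¹.
det A = 6; the adjugate gives A⁻¹ = [[2/3, -1/3], [1/6, 1/6]].
det R = 4, so R⁻¹ = [[-1/4, -1/2, 1/2], [-1/4, 1/2, 1/2], [-5/4, 1/2, 3/2]].
A⁻¹S = [[7, 6, -1], [-6, 3, -1]].
P = (A⁻¹S)R⁻¹ = [[-2, -1, 5], [2, 4, -3]].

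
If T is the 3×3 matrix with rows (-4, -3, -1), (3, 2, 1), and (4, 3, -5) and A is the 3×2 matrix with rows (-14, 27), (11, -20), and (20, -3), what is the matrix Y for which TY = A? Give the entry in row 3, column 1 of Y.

-1

Since T multiplies Y on the left, Y = T⁻¹A.
det T = -6, so T⁻¹ = [[13/6, 3, 1/6], [-19/6, -4, -1/6], [-1/6, 0, -1/6]].
Y = T⁻¹A = [[13/6, 3, 1/6], [-19/6, -4, -1/6], [-1/6, 0, -1/6]] · [[-14, 27], [11, -20], [20, -3]] = [[6, -2], [-3, -5], [-1, -4]].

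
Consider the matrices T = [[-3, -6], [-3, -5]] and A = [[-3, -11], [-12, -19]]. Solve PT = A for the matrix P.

P = [[6, -5], [-1, 5]]

T is on the right of P, so right-multiply by T⁻¹: P = AT⁻¹.
det T = -3; the adjugate gives T⁻¹ = [[5/3, -2], [-1, 1]].
P = AT⁻¹ = [[-3, -11], [-12, -19]] · [[5/3, -2], [-1, 1]] = [[6, -5], [-1, 5]].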